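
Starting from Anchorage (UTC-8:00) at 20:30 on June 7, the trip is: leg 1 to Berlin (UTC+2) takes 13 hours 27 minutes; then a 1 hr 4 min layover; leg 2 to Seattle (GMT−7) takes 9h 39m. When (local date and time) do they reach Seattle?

Convert departure to UTC: 20:30 + 8:00 = 04:30 UTC on Jun 8.
Add 13 hours and 27 minutes leg 1 → 17:57 UTC.
Add 1 hour and 4 minutes layover in Berlin → 19:01 UTC.
Add 9 hours 39 minutes leg 2 → 04:40 UTC (Jun 9).
Seattle is UTC−7:00, so local arrival = 04:40 − 7:00 = 21:40 on Jun 8.

21:40 on Jun 8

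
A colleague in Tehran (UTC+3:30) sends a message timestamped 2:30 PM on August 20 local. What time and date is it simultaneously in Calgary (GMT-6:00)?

In UTC: 2:30 PM − 3:30 = 11:00 AM on Aug 20.
Calgary is UTC−6:00: 11:00 AM − 6:00 = 5:00 AM on Aug 20.

5:00 AM on Aug 20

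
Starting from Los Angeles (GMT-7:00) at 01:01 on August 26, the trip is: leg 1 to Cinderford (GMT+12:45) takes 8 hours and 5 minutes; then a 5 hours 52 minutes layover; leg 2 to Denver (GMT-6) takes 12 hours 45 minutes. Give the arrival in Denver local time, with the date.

04:43 on August 27

Convert departure to UTC: 01:01 + 7:00 = 08:01 UTC on Aug 26.
Add 8 hours 5 minutes leg 1 → 16:06 UTC.
Add 5 hours 52 minutes layover in Cinderford → 21:58 UTC.
Add 12 hours 45 minutes leg 2 → 10:43 UTC (Aug 27).
Denver is UTC−6:00, so local arrival = 10:43 − 6:00 = 04:43 on Aug 27.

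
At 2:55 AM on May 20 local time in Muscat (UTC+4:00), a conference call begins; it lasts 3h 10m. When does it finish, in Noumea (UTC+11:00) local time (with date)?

1:05 PM on May 20

Convert start to UTC: 2:55 AM − 4:00 = 10:55 PM UTC on May 19.
Add 3 hours and 10 minutes duration → 2:05 AM UTC (May 20).
Noumea is UTC+11:00, so local end time = 2:05 AM + 11:00 = 1:05 PM on May 20.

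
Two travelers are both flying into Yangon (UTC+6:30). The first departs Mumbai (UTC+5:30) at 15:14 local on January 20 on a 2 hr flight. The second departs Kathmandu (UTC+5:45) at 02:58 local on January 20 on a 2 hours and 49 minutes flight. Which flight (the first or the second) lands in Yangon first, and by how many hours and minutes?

Flight 1 in UTC: 15:14 − 5:30 = 09:44 on Jan 20.
+2 hours → arrive 11:44 UTC on Jan 20.
Flight 2 in UTC: 02:58 − 5:45 = 21:13 on Jan 19.
+2 hours and 49 minutes → arrive 00:02 UTC on Jan 20.
Flight 2 lands earlier by 11 hours 42 minutes.

the second, by 11 hours 42 minutes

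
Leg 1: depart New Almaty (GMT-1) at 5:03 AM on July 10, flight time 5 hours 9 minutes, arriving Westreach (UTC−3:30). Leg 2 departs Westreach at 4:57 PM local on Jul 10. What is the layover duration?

Convert departure to UTC: 5:03 AM + 1:00 = 6:03 AM UTC on Jul 10.
Add 5 hours 9 minutes flight time → 11:12 AM UTC.
Westreach is UTC−3:30, so local arrival = 11:12 AM − 3:30 = 7:42 AM on Jul 10.
Layover = 4:57 PM − 7:42 AM = 9 hours 15 minutes.

9 hours 15 minutes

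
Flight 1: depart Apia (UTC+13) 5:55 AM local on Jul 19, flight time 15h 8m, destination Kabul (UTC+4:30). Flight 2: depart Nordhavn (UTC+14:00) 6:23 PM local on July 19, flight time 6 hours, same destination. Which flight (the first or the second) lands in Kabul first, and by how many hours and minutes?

Flight 1 in UTC: 5:55 AM − 13:00 = 4:55 PM on Jul 18.
+15 hours and 8 minutes → arrive 8:03 AM UTC on Jul 19.
Flight 2 in UTC: 6:23 PM − 14:00 = 4:23 AM on Jul 19.
+6 hours → arrive 10:23 AM UTC on Jul 19.
Flight 1 lands earlier by 2 hours 20 minutes.

the first, by 2 hours 20 minutes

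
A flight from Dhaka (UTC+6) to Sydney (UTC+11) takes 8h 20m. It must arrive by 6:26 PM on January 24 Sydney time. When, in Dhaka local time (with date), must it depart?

5:06 AM on January 24

Target arrival in UTC: 6:26 PM − 11:00 = 7:26 AM on Jan 24.
Subtract 8 hours and 20 minutes → departure 11:06 PM UTC on Jan 23.
Dhaka is UTC+6:00: 11:06 PM + 6:00 = 5:06 AM on Jan 24.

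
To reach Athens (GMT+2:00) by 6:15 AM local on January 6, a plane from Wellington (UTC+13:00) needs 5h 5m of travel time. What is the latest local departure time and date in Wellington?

12:10 PM on January 6

Target arrival in UTC: 6:15 AM − 2:00 = 4:15 AM on Jan 6.
Subtract 5 hours 5 minutes → departure 11:10 PM UTC on Jan 5.
Wellington is UTC+13:00: 11:10 PM + 13:00 = 12:10 PM on Jan 6.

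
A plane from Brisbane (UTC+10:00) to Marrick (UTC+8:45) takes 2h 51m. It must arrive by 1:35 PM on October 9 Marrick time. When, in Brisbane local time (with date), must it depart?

Target arrival in UTC: 1:35 PM − 8:45 = 4:50 AM on Oct 9.
Subtract 2 hours 51 minutes → departure 1:59 AM UTC on Oct 9.
Brisbane is UTC+10:00: 1:59 AM + 10:00 = 11:59 AM on Oct 9.

11:59 AM on Oct 9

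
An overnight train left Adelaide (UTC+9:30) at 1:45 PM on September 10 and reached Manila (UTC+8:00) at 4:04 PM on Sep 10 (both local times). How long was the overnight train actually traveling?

3 hours 49 minutes

Departure in UTC: 1:45 PM − 9:30 = 4:15 AM on Sep 10.
Arrival in UTC: 4:04 PM − 8:00 = 8:04 AM on Sep 10.
Elapsed = 8:04 AM − 4:15 AM = 3 hours 49 minutes.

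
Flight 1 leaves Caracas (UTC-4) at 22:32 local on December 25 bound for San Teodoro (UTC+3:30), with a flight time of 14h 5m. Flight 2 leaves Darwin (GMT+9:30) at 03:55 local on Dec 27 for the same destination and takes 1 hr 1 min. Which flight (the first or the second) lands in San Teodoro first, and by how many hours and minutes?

Flight 1 in UTC: 22:32 + 4:00 = 02:32 on Dec 26.
+14 hours and 5 minutes → arrive 16:37 UTC on Dec 26.
Flight 2 in UTC: 03:55 − 9:30 = 18:25 on Dec 26.
+1 hour and 1 minute → arrive 19:26 UTC on Dec 26.
Flight 1 lands earlier by 2 hours 49 minutes.

the first, by 2 hours 49 minutes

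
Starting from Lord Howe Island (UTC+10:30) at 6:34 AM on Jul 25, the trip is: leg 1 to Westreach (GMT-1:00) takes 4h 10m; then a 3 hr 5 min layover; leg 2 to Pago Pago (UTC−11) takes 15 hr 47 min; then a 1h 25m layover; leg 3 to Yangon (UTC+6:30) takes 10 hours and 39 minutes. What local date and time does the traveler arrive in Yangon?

1:40 PM on July 26

Convert departure to UTC: 6:34 AM − 10:30 = 8:04 PM UTC on Jul 24.
Add 4 hours and 10 minutes leg 1 → 12:14 AM UTC (Jul 25).
Add 3 hours 5 minutes layover in Westreach → 3:19 AM UTC.
Add 15 hours 47 minutes leg 2 → 7:06 PM UTC.
Add 1 hour 25 minutes layover in Pago Pago → 8:31 PM UTC.
Add 10 hours and 39 minutes leg 3 → 7:10 AM UTC (Jul 26).
Yangon is UTC+6:30, so local arrival = 7:10 AM + 6:30 = 1:40 PM on Jul 26.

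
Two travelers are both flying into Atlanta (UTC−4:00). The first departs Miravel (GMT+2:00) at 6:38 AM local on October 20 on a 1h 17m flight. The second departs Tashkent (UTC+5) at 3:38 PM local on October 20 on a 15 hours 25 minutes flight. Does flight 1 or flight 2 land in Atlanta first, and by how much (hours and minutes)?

Flight 1 in UTC: 6:38 AM − 2:00 = 4:38 AM on Oct 20.
+1 hour and 17 minutes → arrive 5:55 AM UTC on Oct 20.
Flight 2 in UTC: 3:38 PM − 5:00 = 10:38 AM on Oct 20.
+15 hours 25 minutes → arrive 2:03 AM UTC on Oct 21.
Flight 1 lands earlier by 20 hours 8 minutes.

the first, by 20 hours 8 minutes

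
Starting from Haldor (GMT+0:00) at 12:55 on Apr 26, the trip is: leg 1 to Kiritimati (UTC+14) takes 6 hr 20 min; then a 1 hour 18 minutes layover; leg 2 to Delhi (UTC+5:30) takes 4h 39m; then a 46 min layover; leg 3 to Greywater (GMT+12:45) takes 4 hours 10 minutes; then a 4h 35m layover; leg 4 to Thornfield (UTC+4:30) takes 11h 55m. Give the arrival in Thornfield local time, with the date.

Haldor is at UTC+0, so departure is already 12:55 UTC on Apr 26.
Add 6 hours and 20 minutes leg 1 → 19:15 UTC.
Add 1 hour 18 minutes layover in Kiritimati → 20:33 UTC.
Add 4 hours and 39 minutes leg 2 → 01:12 UTC (Apr 27).
Add 46 minutes layover in Delhi → 01:58 UTC.
Add 4 hours and 10 minutes leg 3 → 06:08 UTC.
Add 4 hours 35 minutes layover in Greywater → 10:43 UTC.
Add 11 hours 55 minutes leg 4 → 22:38 UTC.
Thornfield is UTC+4:30, so local arrival = 22:38 + 4:30 = 03:08 on Apr 28.

03:08 on April 28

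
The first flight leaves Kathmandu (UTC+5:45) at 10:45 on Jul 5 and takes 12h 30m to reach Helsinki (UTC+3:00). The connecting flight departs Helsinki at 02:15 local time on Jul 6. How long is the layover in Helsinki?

5 hours 45 minutes

Convert departure to UTC: 10:45 − 5:45 = 05:00 UTC on Jul 5.
Add 12 hours and 30 minutes flight time → 17:30 UTC.
Helsinki is UTC+3:00, so local arrival = 17:30 + 3:00 = 20:30 on Jul 5.
Layover = 02:15 − 20:30 (+1 day) = 5 hours 45 minutes.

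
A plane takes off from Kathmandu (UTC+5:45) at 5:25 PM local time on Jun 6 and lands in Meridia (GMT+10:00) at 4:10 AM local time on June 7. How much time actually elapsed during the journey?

Departure in UTC: 5:25 PM − 5:45 = 11:40 AM on Jun 6.
Arrival in UTC: 4:10 AM − 10:00 = 6:10 PM on Jun 6.
Elapsed = 6:10 PM − 11:40 AM = 6 hours 30 minutes.

6 hours 30 minutes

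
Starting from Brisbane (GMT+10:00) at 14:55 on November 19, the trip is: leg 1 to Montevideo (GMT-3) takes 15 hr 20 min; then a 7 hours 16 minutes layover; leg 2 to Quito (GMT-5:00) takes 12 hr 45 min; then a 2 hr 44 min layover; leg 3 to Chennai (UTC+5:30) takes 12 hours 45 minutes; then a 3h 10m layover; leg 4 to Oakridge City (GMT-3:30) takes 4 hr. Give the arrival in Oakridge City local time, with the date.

Convert departure to UTC: 14:55 − 10:00 = 04:55 UTC on Nov 19.
Add 15 hours and 20 minutes leg 1 → 20:15 UTC.
Add 7 hours and 16 minutes layover in Montevideo → 03:31 UTC (Nov 20).
Add 12 hours and 45 minutes leg 2 → 16:16 UTC.
Add 2 hours 44 minutes layover in Quito → 19:00 UTC.
Add 12 hours 45 minutes leg 3 → 07:45 UTC (Nov 21).
Add 3 hours 10 minutes layover in Chennai → 10:55 UTC.
Add 4 hours leg 4 → 14:55 UTC.
Oakridge City is UTC−3:30, so local arrival = 14:55 − 3:30 = 11:25 on Nov 21.

11:25 on Nov 21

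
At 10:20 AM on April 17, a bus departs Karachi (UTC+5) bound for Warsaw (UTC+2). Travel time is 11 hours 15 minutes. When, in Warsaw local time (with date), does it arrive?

Warsaw is 3:00 behind Karachi.
After 11 hours 15 minutes it is 9:35 PM in Karachi.
Shift by the zone difference: 9:35 PM − 3:00 = 6:35 PM on Apr 17 in Warsaw.

6:35 PM on April 17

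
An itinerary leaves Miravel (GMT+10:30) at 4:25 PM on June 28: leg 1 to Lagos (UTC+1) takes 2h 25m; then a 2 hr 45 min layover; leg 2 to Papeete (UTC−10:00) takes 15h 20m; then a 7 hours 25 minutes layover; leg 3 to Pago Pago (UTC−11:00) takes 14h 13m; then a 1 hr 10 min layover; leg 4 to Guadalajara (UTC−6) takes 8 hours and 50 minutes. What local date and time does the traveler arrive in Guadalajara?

Convert departure to UTC: 4:25 PM − 10:30 = 5:55 AM UTC on Jun 28.
Add 2 hours 25 minutes leg 1 → 8:20 AM UTC.
Add 2 hours and 45 minutes layover in Lagos → 11:05 AM UTC.
Add 15 hours and 20 minutes leg 2 → 2:25 AM UTC (Jun 29).
Add 7 hours and 25 minutes layover in Papeete → 9:50 AM UTC.
Add 14 hours and 13 minutes leg 3 → 12:03 AM UTC (Jun 30).
Add 1 hour and 10 minutes layover in Pago Pago → 1:13 AM UTC.
Add 8 hours 50 minutes leg 4 → 10:03 AM UTC.
Guadalajara is UTC−6:00, so local arrival = 10:03 AM − 6:00 = 4:03 AM on Jun 30.

4:03 AM on June 30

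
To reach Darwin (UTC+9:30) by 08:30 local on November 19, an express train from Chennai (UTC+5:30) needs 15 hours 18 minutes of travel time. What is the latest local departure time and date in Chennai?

13:12 on Nov 18

Target arrival in UTC: 08:30 − 9:30 = 23:00 on Nov 18.
Subtract 15 hours 18 minutes → departure 07:42 UTC on Nov 18.
Chennai is UTC+5:30: 07:42 + 5:30 = 13:12 on Nov 18.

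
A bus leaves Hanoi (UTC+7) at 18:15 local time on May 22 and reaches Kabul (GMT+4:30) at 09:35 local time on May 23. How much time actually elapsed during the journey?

Departure in UTC: 18:15 − 7:00 = 11:15 on May 22.
Arrival in UTC: 09:35 − 4:30 = 05:05 on May 23.
Elapsed = 05:05 − 11:15 (+1 day) = 17 hours 50 minutes.

17 hours 50 minutes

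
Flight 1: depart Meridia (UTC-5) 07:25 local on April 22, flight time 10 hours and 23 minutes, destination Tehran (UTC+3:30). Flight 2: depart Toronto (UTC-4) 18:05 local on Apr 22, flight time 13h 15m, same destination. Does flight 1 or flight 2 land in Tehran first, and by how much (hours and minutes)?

Flight 1 in UTC: 07:25 + 5:00 = 12:25 on Apr 22.
+10 hours and 23 minutes → arrive 22:48 UTC on Apr 22.
Flight 2 in UTC: 18:05 + 4:00 = 22:05 on Apr 22.
+13 hours and 15 minutes → arrive 11:20 UTC on Apr 23.
Flight 1 lands earlier by 12 hours 32 minutes.

the first, by 12 hours 32 minutes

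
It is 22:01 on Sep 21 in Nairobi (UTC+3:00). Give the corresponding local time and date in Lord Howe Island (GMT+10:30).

Lord Howe Island is 7:30 ahead of Nairobi.
Shift by the zone difference: 22:01 + 7:30 = 05:31 on Sep 22 in Lord Howe Island.

05:31 on Sep 22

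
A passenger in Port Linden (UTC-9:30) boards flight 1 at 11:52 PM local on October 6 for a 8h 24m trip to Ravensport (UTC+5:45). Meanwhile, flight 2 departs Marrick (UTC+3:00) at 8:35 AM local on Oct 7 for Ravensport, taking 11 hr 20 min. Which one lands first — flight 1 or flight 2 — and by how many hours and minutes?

the second, by 51 minutes

Flight 1 in UTC: 11:52 PM + 9:30 = 9:22 AM on Oct 7.
+8 hours 24 minutes → arrive 5:46 PM UTC on Oct 7.
Flight 2 in UTC: 8:35 AM − 3:00 = 5:35 AM on Oct 7.
+11 hours 20 minutes → arrive 4:55 PM UTC on Oct 7.
Flight 2 lands earlier by 51 minutes.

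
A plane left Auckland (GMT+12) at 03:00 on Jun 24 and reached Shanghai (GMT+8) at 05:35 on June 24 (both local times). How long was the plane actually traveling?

6 hours 35 minutes

Shanghai is 4:00 behind Auckland.
Clock-face elapsed time (ignoring zones) is 2 hours 35 minutes.
Actual elapsed = 2 hours 35 minutes + 4:00 = 6 hours 35 minutes.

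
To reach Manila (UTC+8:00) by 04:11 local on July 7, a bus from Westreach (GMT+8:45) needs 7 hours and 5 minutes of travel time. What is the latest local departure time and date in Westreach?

Target arrival in UTC: 04:11 − 8:00 = 20:11 on Jul 6.
Subtract 7 hours and 5 minutes → departure 13:06 UTC on Jul 6.
Westreach is UTC+8:45: 13:06 + 8:45 = 21:51 on Jul 6.

21:51 on July 6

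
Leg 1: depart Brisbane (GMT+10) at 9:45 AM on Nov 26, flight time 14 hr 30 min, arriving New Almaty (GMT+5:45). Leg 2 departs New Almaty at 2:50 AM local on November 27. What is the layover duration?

6 hours 50 minutes

Convert departure to UTC: 9:45 AM − 10:00 = 11:45 PM UTC on Nov 25.
Add 14 hours 30 minutes flight time → 2:15 PM UTC (Nov 26).
New Almaty is UTC+5:45, so local arrival = 2:15 PM + 5:45 = 8:00 PM on Nov 26.
Layover = 2:50 AM − 8:00 PM (+1 day) = 6 hours 50 minutes.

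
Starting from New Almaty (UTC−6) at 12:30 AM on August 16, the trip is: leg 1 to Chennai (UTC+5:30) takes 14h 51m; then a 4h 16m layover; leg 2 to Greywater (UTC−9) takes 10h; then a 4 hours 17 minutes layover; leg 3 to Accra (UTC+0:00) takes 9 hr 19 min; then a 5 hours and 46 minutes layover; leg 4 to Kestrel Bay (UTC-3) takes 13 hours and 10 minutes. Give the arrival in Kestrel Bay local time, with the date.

5:09 PM on Aug 18

Convert departure to UTC: 12:30 AM + 6:00 = 6:30 AM UTC on Aug 16.
Add 14 hours 51 minutes leg 1 → 9:21 PM UTC.
Add 4 hours 16 minutes layover in Chennai → 1:37 AM UTC (Aug 17).
Add 10 hours leg 2 → 11:37 AM UTC.
Add 4 hours 17 minutes layover in Greywater → 3:54 PM UTC.
Add 9 hours 19 minutes leg 3 → 1:13 AM UTC (Aug 18).
Add 5 hours and 46 minutes layover in Accra → 6:59 AM UTC.
Add 13 hours and 10 minutes leg 4 → 8:09 PM UTC.
Kestrel Bay is UTC−3:00, so local arrival = 8:09 PM − 3:00 = 5:09 PM on Aug 18.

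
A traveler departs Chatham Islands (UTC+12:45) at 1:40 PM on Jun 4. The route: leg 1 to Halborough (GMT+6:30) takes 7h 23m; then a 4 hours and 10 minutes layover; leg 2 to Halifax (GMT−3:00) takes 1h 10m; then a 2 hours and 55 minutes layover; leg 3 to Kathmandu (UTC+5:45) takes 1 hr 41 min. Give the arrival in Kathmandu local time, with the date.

Convert departure to UTC: 1:40 PM − 12:45 = 12:55 AM UTC on Jun 4.
Add 7 hours 23 minutes leg 1 → 8:18 AM UTC.
Add 4 hours and 10 minutes layover in Halborough → 12:28 PM UTC.
Add 1 hour and 10 minutes leg 2 → 1:38 PM UTC.
Add 2 hours and 55 minutes layover in Halifax → 4:33 PM UTC.
Add 1 hour 41 minutes leg 3 → 6:14 PM UTC.
Kathmandu is UTC+5:45, so local arrival = 6:14 PM + 5:45 = 11:59 PM on Jun 4.

11:59 PM on June 4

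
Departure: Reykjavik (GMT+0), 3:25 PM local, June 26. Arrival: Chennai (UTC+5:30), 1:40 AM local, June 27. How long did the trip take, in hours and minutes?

4 hours 45 minutes

Departure is already UTC: 3:25 PM on Jun 26.
Arrival in UTC: 1:40 AM − 5:30 = 8:10 PM on Jun 26.
Elapsed = 8:10 PM − 3:25 PM = 4 hours 45 minutes.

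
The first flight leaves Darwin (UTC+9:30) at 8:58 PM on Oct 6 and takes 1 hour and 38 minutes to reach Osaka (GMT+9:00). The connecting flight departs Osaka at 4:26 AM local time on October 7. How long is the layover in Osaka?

6 hours 20 minutes

Convert departure to UTC: 8:58 PM − 9:30 = 11:28 AM UTC on Oct 6.
Add 1 hour and 38 minutes flight time → 1:06 PM UTC.
Osaka is UTC+9:00, so local arrival = 1:06 PM + 9:00 = 10:06 PM on Oct 6.
Layover = 4:26 AM − 10:06 PM (+1 day) = 6 hours 20 minutes.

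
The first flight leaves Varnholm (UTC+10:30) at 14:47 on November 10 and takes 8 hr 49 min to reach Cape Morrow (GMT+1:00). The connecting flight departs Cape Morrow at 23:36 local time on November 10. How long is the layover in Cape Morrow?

9 hours 30 minutes

Convert departure to UTC: 14:47 − 10:30 = 04:17 UTC on Nov 10.
Add 8 hours and 49 minutes flight time → 13:06 UTC.
Cape Morrow is UTC+1:00, so local arrival = 13:06 + 1:00 = 14:06 on Nov 10.
Layover = 23:36 − 14:06 = 9 hours 30 minutes.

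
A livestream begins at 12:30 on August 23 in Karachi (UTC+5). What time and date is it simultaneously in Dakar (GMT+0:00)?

In UTC: 12:30 − 5:00 = 07:30 on Aug 23.
Dakar is UTC+0, so it is 07:30 on Aug 23.

07:30 on Aug 23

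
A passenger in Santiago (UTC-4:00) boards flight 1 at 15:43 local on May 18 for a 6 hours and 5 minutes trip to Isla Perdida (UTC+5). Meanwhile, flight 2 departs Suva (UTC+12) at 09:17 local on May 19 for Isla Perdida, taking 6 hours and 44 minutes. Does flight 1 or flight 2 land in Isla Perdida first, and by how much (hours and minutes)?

Flight 1 in UTC: 15:43 + 4:00 = 19:43 on May 18.
+6 hours and 5 minutes → arrive 01:48 UTC on May 19.
Flight 2 in UTC: 09:17 − 12:00 = 21:17 on May 18.
+6 hours 44 minutes → arrive 04:01 UTC on May 19.
Flight 1 lands earlier by 2 hours 13 minutes.

the first, by 2 hours 13 minutes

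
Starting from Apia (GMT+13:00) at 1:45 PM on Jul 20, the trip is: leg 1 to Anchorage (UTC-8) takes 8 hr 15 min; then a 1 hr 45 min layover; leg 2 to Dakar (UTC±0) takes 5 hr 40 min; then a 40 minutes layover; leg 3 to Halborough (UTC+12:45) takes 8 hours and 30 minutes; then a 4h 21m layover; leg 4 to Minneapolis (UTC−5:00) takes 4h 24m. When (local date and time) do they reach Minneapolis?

Convert departure to UTC: 1:45 PM − 13:00 = 12:45 AM UTC on Jul 20.
Add 8 hours 15 minutes leg 1 → 9:00 AM UTC.
Add 1 hour and 45 minutes layover in Anchorage → 10:45 AM UTC.
Add 5 hours 40 minutes leg 2 → 4:25 PM UTC.
Add 40 minutes layover in Dakar → 5:05 PM UTC.
Add 8 hours and 30 minutes leg 3 → 1:35 AM UTC (Jul 21).
Add 4 hours 21 minutes layover in Halborough → 5:56 AM UTC.
Add 4 hours 24 minutes leg 4 → 10:20 AM UTC.
Minneapolis is UTC−5:00, so local arrival = 10:20 AM − 5:00 = 5:20 AM on Jul 21.

5:20 AM on July 21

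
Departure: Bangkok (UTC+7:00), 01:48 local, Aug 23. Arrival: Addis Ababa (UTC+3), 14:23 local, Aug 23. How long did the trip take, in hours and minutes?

16 hours 35 minutes

Departure in UTC: 01:48 − 7:00 = 18:48 on Aug 22.
Arrival in UTC: 14:23 − 3:00 = 11:23 on Aug 23.
Elapsed = 11:23 − 18:48 (+1 day) = 16 hours 35 minutes.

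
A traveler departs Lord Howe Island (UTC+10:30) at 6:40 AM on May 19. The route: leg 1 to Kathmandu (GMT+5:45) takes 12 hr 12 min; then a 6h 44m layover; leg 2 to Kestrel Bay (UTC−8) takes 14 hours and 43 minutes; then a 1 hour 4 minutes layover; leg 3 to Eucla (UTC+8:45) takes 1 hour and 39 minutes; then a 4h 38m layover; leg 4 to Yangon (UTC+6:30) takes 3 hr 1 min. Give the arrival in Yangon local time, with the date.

Convert departure to UTC: 6:40 AM − 10:30 = 8:10 PM UTC on May 18.
Add 12 hours 12 minutes leg 1 → 8:22 AM UTC (May 19).
Add 6 hours 44 minutes layover in Kathmandu → 3:06 PM UTC.
Add 14 hours 43 minutes leg 2 → 5:49 AM UTC (May 20).
Add 1 hour and 4 minutes layover in Kestrel Bay → 6:53 AM UTC.
Add 1 hour 39 minutes leg 3 → 8:32 AM UTC.
Add 4 hours and 38 minutes layover in Eucla → 1:10 PM UTC.
Add 3 hours 1 minute leg 4 → 4:11 PM UTC.
Yangon is UTC+6:30, so local arrival = 4:11 PM + 6:30 = 10:41 PM on May 20.

10:41 PM on May 20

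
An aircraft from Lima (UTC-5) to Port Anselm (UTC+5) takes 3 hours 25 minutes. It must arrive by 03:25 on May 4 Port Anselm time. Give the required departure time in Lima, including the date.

Target arrival in UTC: 03:25 − 5:00 = 22:25 on May 3.
Subtract 3 hours and 25 minutes → departure 19:00 UTC on May 3.
Lima is UTC−5:00: 19:00 − 5:00 = 14:00 on May 3.

14:00 on May 3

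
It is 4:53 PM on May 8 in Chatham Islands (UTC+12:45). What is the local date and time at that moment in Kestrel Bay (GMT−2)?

2:08 AM on May 8

In UTC: 4:53 PM − 12:45 = 4:08 AM on May 8.
Kestrel Bay is UTC−2:00: 4:08 AM − 2:00 = 2:08 AM on May 8.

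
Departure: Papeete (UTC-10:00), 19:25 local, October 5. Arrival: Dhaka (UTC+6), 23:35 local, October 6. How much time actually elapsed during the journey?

Dhaka is 16:00 ahead of Papeete.
Clock-face elapsed time (ignoring zones) is 28 hours 10 minutes.
Actual elapsed = 28 hours 10 minutes − 16:00 = 12 hours 10 minutes.

12 hours 10 minutes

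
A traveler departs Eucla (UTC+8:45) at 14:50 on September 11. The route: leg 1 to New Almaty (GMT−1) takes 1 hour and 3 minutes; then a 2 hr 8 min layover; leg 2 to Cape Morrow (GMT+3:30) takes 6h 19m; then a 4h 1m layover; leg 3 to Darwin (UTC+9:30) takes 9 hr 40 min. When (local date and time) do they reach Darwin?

14:46 on Sep 12

Convert departure to UTC: 14:50 − 8:45 = 06:05 UTC on Sep 11.
Add 1 hour 3 minutes leg 1 → 07:08 UTC.
Add 2 hours and 8 minutes layover in New Almaty → 09:16 UTC.
Add 6 hours 19 minutes leg 2 → 15:35 UTC.
Add 4 hours 1 minute layover in Cape Morrow → 19:36 UTC.
Add 9 hours and 40 minutes leg 3 → 05:16 UTC (Sep 12).
Darwin is UTC+9:30, so local arrival = 05:16 + 9:30 = 14:46 on Sep 12.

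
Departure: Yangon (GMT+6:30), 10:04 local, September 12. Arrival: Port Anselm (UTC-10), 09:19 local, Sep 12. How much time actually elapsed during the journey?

Departure in UTC: 10:04 − 6:30 = 03:34 on Sep 12.
Arrival in UTC: 09:19 + 10:00 = 19:19 on Sep 12.
Elapsed = 19:19 − 03:34 = 15 hours 45 minutes.

15 hours 45 minutes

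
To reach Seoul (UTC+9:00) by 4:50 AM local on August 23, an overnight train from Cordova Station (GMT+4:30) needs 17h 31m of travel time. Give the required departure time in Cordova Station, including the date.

6:49 AM on Aug 22

Target arrival in UTC: 4:50 AM − 9:00 = 7:50 PM on Aug 22.
Subtract 17 hours 31 minutes → departure 2:19 AM UTC on Aug 22.
Cordova Station is UTC+4:30: 2:19 AM + 4:30 = 6:49 AM on Aug 22.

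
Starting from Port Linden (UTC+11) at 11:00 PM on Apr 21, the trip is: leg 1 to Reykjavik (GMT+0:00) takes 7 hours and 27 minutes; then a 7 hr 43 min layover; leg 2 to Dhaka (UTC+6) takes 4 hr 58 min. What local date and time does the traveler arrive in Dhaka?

Convert departure to UTC: 11:00 PM − 11:00 = 12:00 PM UTC on Apr 21.
Add 7 hours 27 minutes leg 1 → 7:27 PM UTC.
Add 7 hours 43 minutes layover in Reykjavik → 3:10 AM UTC (Apr 22).
Add 4 hours 58 minutes leg 2 → 8:08 AM UTC.
Dhaka is UTC+6:00, so local arrival = 8:08 AM + 6:00 = 2:08 PM on Apr 22.

2:08 PM on April 22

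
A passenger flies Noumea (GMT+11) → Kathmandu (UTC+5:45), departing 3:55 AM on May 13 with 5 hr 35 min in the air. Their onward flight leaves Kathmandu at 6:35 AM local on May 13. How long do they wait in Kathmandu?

Convert departure to UTC: 3:55 AM − 11:00 = 4:55 PM UTC on May 12.
Add 5 hours and 35 minutes flight time → 10:30 PM UTC.
Kathmandu is UTC+5:45, so local arrival = 10:30 PM + 5:45 = 4:15 AM on May 13.
Layover = 6:35 AM − 4:15 AM = 2 hours 20 minutes.

2 hours 20 minutes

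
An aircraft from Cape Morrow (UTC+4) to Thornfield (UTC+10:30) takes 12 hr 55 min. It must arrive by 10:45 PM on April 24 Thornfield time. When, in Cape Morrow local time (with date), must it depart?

3:20 AM on April 24

Target arrival in UTC: 10:45 PM − 10:30 = 12:15 PM on Apr 24.
Subtract 12 hours and 55 minutes → departure 11:20 PM UTC on Apr 23.
Cape Morrow is UTC+4:00: 11:20 PM + 4:00 = 3:20 AM on Apr 24.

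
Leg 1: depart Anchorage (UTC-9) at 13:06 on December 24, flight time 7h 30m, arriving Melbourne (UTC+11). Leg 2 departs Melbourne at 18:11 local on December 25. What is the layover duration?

Convert departure to UTC: 13:06 + 9:00 = 22:06 UTC on Dec 24.
Add 7 hours 30 minutes flight time → 05:36 UTC (Dec 25).
Melbourne is UTC+11:00, so local arrival = 05:36 + 11:00 = 16:36 on Dec 25.
Layover = 18:11 − 16:36 = 1 hour 35 minutes.

1 hour 35 minutes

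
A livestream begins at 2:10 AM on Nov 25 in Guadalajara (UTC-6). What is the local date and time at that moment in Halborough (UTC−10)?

10:10 PM on November 24

Halborough is 4:00 behind Guadalajara.
Shift by the zone difference: 2:10 AM − 4:00 = 10:10 PM on Nov 24 in Halborough.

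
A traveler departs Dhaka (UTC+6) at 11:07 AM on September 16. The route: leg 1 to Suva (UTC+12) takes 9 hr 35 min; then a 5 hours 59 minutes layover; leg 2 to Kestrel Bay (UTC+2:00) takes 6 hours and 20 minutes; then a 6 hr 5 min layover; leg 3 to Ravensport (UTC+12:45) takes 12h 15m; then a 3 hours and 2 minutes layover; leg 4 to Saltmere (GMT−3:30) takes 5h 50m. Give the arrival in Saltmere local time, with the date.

Convert departure to UTC: 11:07 AM − 6:00 = 5:07 AM UTC on Sep 16.
Add 9 hours 35 minutes leg 1 → 2:42 PM UTC.
Add 5 hours and 59 minutes layover in Suva → 8:41 PM UTC.
Add 6 hours 20 minutes leg 2 → 3:01 AM UTC (Sep 17).
Add 6 hours 5 minutes layover in Kestrel Bay → 9:06 AM UTC.
Add 12 hours and 15 minutes leg 3 → 9:21 PM UTC.
Add 3 hours and 2 minutes layover in Ravensport → 12:23 AM UTC (Sep 18).
Add 5 hours and 50 minutes leg 4 → 6:13 AM UTC.
Saltmere is UTC−3:30, so local arrival = 6:13 AM − 3:30 = 2:43 AM on Sep 18.

2:43 AM on September 18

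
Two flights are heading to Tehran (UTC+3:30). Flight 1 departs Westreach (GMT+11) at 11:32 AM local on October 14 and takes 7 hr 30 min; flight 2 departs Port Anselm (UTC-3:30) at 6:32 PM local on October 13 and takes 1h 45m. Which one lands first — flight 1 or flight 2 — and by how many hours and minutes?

Flight 1 in UTC: 11:32 AM − 11:00 = 12:32 AM on Oct 14.
+7 hours and 30 minutes → arrive 8:02 AM UTC on Oct 14.
Flight 2 in UTC: 6:32 PM + 3:30 = 10:02 PM on Oct 13.
+1 hour and 45 minutes → arrive 11:47 PM UTC on Oct 13.
Flight 2 lands earlier by 8 hours 15 minutes.

the second, by 8 hours 15 minutes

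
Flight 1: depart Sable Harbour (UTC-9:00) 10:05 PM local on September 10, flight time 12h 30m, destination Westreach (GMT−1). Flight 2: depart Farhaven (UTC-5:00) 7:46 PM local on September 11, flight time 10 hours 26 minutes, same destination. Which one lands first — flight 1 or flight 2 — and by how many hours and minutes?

the first, by 15 hours 37 minutes

Flight 1 in UTC: 10:05 PM + 9:00 = 7:05 AM on Sep 11.
+12 hours and 30 minutes → arrive 7:35 PM UTC on Sep 11.
Flight 2 in UTC: 7:46 PM + 5:00 = 12:46 AM on Sep 12.
+10 hours 26 minutes → arrive 11:12 AM UTC on Sep 12.
Flight 1 lands earlier by 15 hours 37 minutes.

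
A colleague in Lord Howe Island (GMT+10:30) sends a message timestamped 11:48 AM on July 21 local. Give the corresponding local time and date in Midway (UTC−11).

2:18 PM on July 20

Midway is 21:30 behind Lord Howe Island.
Shift by the zone difference: 11:48 AM − 21:30 = 2:18 PM on Jul 20 in Midway.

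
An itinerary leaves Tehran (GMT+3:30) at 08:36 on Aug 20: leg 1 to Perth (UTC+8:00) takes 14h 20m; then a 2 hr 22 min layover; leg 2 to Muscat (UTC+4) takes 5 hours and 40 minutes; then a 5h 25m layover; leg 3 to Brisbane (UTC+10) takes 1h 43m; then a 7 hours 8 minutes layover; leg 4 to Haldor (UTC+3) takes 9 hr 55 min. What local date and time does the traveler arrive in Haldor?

06:39 on Aug 22

Convert departure to UTC: 08:36 − 3:30 = 05:06 UTC on Aug 20.
Add 14 hours and 20 minutes leg 1 → 19:26 UTC.
Add 2 hours and 22 minutes layover in Perth → 21:48 UTC.
Add 5 hours 40 minutes leg 2 → 03:28 UTC (Aug 21).
Add 5 hours and 25 minutes layover in Muscat → 08:53 UTC.
Add 1 hour and 43 minutes leg 3 → 10:36 UTC.
Add 7 hours and 8 minutes layover in Brisbane → 17:44 UTC.
Add 9 hours 55 minutes leg 4 → 03:39 UTC (Aug 22).
Haldor is UTC+3:00, so local arrival = 03:39 + 3:00 = 06:39 on Aug 22.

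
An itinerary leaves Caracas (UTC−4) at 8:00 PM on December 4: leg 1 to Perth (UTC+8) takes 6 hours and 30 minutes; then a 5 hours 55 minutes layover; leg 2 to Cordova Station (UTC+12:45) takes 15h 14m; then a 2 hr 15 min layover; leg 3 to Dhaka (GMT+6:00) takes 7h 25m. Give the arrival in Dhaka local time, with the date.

7:19 PM on Dec 6

Convert departure to UTC: 8:00 PM + 4:00 = 12:00 AM UTC on Dec 5.
Add 6 hours and 30 minutes leg 1 → 6:30 AM UTC.
Add 5 hours and 55 minutes layover in Perth → 12:25 PM UTC.
Add 15 hours 14 minutes leg 2 → 3:39 AM UTC (Dec 6).
Add 2 hours and 15 minutes layover in Cordova Station → 5:54 AM UTC.
Add 7 hours 25 minutes leg 3 → 1:19 PM UTC.
Dhaka is UTC+6:00, so local arrival = 1:19 PM + 6:00 = 7:19 PM on Dec 6.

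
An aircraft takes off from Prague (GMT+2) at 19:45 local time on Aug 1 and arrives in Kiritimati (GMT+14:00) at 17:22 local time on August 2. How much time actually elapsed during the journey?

9 hours 37 minutes

Departure in UTC: 19:45 − 2:00 = 17:45 on Aug 1.
Arrival in UTC: 17:22 − 14:00 = 03:22 on Aug 2.
Elapsed = 03:22 − 17:45 (+1 day) = 9 hours 37 minutes.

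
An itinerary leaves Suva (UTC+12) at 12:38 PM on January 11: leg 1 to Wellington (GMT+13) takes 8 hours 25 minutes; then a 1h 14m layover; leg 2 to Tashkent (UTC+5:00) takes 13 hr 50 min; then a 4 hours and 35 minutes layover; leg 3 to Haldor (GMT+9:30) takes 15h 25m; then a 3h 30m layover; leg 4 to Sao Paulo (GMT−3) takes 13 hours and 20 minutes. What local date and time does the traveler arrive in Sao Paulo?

Convert departure to UTC: 12:38 PM − 12:00 = 12:38 AM UTC on Jan 11.
Add 8 hours 25 minutes leg 1 → 9:03 AM UTC.
Add 1 hour 14 minutes layover in Wellington → 10:17 AM UTC.
Add 13 hours 50 minutes leg 2 → 12:07 AM UTC (Jan 12).
Add 4 hours and 35 minutes layover in Tashkent → 4:42 AM UTC.
Add 15 hours 25 minutes leg 3 → 8:07 PM UTC.
Add 3 hours 30 minutes layover in Haldor → 11:37 PM UTC.
Add 13 hours and 20 minutes leg 4 → 12:57 PM UTC (Jan 13).
Sao Paulo is UTC−3:00, so local arrival = 12:57 PM − 3:00 = 9:57 AM on Jan 13.

9:57 AM on January 13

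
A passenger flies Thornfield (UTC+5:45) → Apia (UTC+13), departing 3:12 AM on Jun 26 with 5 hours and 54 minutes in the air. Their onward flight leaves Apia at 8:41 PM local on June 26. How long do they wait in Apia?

4 hours 20 minutes

Convert departure to UTC: 3:12 AM − 5:45 = 9:27 PM UTC on Jun 25.
Add 5 hours 54 minutes flight time → 3:21 AM UTC (Jun 26).
Apia is UTC+13:00, so local arrival = 3:21 AM + 13:00 = 4:21 PM on Jun 26.
Layover = 8:41 PM − 4:21 PM = 4 hours 20 minutes.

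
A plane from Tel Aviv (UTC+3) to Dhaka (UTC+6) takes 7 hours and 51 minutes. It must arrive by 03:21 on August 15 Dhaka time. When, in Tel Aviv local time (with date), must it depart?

16:30 on August 14

Target arrival in UTC: 03:21 − 6:00 = 21:21 on Aug 14.
Subtract 7 hours 51 minutes → departure 13:30 UTC on Aug 14.
Tel Aviv is UTC+3:00: 13:30 + 3:00 = 16:30 on Aug 14.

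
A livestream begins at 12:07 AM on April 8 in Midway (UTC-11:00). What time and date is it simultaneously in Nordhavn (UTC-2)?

9:07 AM on April 8

In UTC: 12:07 AM + 11:00 = 11:07 AM on Apr 8.
Nordhavn is UTC−2:00: 11:07 AM − 2:00 = 9:07 AM on Apr 8.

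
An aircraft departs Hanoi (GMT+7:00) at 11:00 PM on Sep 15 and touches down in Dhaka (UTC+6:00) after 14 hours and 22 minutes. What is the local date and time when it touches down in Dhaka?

Convert departure to UTC: 11:00 PM − 7:00 = 4:00 PM UTC on Sep 15.
Add 14 hours 22 minutes travel time → 6:22 AM UTC (Sep 16).
Dhaka is UTC+6:00, so local arrival = 6:22 AM + 6:00 = 12:22 PM on Sep 16.

12:22 PM on September 16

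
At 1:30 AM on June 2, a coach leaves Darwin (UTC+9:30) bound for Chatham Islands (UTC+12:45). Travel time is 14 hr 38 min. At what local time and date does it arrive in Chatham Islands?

7:23 PM on June 2

Convert departure to UTC: 1:30 AM − 9:30 = 4:00 PM UTC on Jun 1.
Add 14 hours and 38 minutes travel time → 6:38 AM UTC (Jun 2).
Chatham Islands is UTC+12:45, so local arrival = 6:38 AM + 12:45 = 7:23 PM on Jun 2.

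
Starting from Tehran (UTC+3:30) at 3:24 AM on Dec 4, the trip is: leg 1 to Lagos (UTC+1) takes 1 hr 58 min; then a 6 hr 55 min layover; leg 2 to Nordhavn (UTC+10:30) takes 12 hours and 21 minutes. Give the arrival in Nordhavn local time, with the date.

7:38 AM on Dec 5

Convert departure to UTC: 3:24 AM − 3:30 = 11:54 PM UTC on Dec 3.
Add 1 hour 58 minutes leg 1 → 1:52 AM UTC (Dec 4).
Add 6 hours 55 minutes layover in Lagos → 8:47 AM UTC.
Add 12 hours 21 minutes leg 2 → 9:08 PM UTC.
Nordhavn is UTC+10:30, so local arrival = 9:08 PM + 10:30 = 7:38 AM on Dec 5.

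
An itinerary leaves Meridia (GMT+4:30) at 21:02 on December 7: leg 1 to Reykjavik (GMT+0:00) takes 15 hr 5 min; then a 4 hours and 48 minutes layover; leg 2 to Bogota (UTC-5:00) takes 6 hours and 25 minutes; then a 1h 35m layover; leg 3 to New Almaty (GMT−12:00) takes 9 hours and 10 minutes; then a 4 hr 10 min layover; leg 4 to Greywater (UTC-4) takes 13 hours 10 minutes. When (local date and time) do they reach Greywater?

Convert departure to UTC: 21:02 − 4:30 = 16:32 UTC on Dec 7.
Add 15 hours 5 minutes leg 1 → 07:37 UTC (Dec 8).
Add 4 hours 48 minutes layover in Reykjavik → 12:25 UTC.
Add 6 hours 25 minutes leg 2 → 18:50 UTC.
Add 1 hour 35 minutes layover in Bogota → 20:25 UTC.
Add 9 hours 10 minutes leg 3 → 05:35 UTC (Dec 9).
Add 4 hours and 10 minutes layover in New Almaty → 09:45 UTC.
Add 13 hours 10 minutes leg 4 → 22:55 UTC.
Greywater is UTC−4:00, so local arrival = 22:55 − 4:00 = 18:55 on Dec 9.

18:55 on December 9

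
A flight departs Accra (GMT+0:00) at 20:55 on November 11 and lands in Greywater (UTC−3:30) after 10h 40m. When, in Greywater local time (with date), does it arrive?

04:05 on November 12

Accra is at UTC+0, so departure is already 20:55 UTC on Nov 11.
Add 10 hours 40 minutes travel time → 07:35 UTC (Nov 12).
Greywater is UTC−3:30, so local arrival = 07:35 − 3:30 = 04:05 on Nov 12.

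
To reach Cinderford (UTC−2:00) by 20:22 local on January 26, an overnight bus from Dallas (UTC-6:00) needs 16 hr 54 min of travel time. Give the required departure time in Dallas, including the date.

23:28 on January 25

Target arrival in UTC: 20:22 + 2:00 = 22:22 on Jan 26.
Subtract 16 hours and 54 minutes → departure 05:28 UTC on Jan 26.
Dallas is UTC−6:00: 05:28 − 6:00 = 23:28 on Jan 25.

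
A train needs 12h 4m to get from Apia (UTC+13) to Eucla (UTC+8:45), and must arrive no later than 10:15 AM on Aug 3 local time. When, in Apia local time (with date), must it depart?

2:26 AM on August 3

Target arrival in UTC: 10:15 AM − 8:45 = 1:30 AM on Aug 3.
Subtract 12 hours 4 minutes → departure 1:26 PM UTC on Aug 2.
Apia is UTC+13:00: 1:26 PM + 13:00 = 2:26 AM on Aug 3.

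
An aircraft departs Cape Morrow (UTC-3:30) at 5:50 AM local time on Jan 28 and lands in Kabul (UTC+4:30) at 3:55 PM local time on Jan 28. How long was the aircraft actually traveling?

Kabul is 8:00 ahead of Cape Morrow.
Clock-face elapsed time (ignoring zones) is 10 hours 5 minutes.
Actual elapsed = 10 hours 5 minutes − 8:00 = 2 hours 5 minutes.

2 hours 5 minutes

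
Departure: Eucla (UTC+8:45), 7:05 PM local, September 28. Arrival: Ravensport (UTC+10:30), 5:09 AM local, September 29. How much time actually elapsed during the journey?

8 hours 19 minutes

Departure in UTC: 7:05 PM − 8:45 = 10:20 AM on Sep 28.
Arrival in UTC: 5:09 AM − 10:30 = 6:39 PM on Sep 28.
Elapsed = 6:39 PM − 10:20 AM = 8 hours 19 minutes.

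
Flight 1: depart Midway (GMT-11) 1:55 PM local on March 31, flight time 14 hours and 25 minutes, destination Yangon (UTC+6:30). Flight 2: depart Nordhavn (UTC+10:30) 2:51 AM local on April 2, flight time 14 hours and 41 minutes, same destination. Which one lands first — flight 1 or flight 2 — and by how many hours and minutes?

Flight 1 in UTC: 1:55 PM + 11:00 = 12:55 AM on Apr 1.
+14 hours and 25 minutes → arrive 3:20 PM UTC on Apr 1.
Flight 2 in UTC: 2:51 AM − 10:30 = 4:21 PM on Apr 1.
+14 hours and 41 minutes → arrive 7:02 AM UTC on Apr 2.
Flight 1 lands earlier by 15 hours 42 minutes.

the first, by 15 hours 42 minutes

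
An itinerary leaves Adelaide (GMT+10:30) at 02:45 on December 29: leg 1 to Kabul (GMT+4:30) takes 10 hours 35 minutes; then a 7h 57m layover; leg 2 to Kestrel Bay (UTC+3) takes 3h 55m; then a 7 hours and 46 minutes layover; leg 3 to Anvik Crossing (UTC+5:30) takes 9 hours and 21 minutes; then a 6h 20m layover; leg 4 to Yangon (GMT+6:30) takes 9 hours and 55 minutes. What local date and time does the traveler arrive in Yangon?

Convert departure to UTC: 02:45 − 10:30 = 16:15 UTC on Dec 28.
Add 10 hours and 35 minutes leg 1 → 02:50 UTC (Dec 29).
Add 7 hours and 57 minutes layover in Kabul → 10:47 UTC.
Add 3 hours and 55 minutes leg 2 → 14:42 UTC.
Add 7 hours and 46 minutes layover in Kestrel Bay → 22:28 UTC.
Add 9 hours 21 minutes leg 3 → 07:49 UTC (Dec 30).
Add 6 hours and 20 minutes layover in Anvik Crossing → 14:09 UTC.
Add 9 hours 55 minutes leg 4 → 00:04 UTC (Dec 31).
Yangon is UTC+6:30, so local arrival = 00:04 + 6:30 = 06:34 on Dec 31.

06:34 on Dec 31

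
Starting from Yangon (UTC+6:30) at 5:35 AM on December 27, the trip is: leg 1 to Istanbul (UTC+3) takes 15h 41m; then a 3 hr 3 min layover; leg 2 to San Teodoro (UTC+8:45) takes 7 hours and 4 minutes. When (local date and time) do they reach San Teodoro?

Convert departure to UTC: 5:35 AM − 6:30 = 11:05 PM UTC on Dec 26.
Add 15 hours 41 minutes leg 1 → 2:46 PM UTC (Dec 27).
Add 3 hours 3 minutes layover in Istanbul → 5:49 PM UTC.
Add 7 hours 4 minutes leg 2 → 12:53 AM UTC (Dec 28).
San Teodoro is UTC+8:45, so local arrival = 12:53 AM + 8:45 = 9:38 AM on Dec 28.

9:38 AM on December 28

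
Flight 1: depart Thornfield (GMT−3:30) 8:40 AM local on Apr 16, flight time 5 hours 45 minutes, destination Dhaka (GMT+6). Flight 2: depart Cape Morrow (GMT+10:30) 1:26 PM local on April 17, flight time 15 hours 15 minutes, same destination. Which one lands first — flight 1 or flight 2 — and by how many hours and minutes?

Flight 1 in UTC: 8:40 AM + 3:30 = 12:10 PM on Apr 16.
+5 hours 45 minutes → arrive 5:55 PM UTC on Apr 16.
Flight 2 in UTC: 1:26 PM − 10:30 = 2:56 AM on Apr 17.
+15 hours 15 minutes → arrive 6:11 PM UTC on Apr 17.
Flight 1 lands earlier by 24 hours 16 minutes.

the first, by 24 hours 16 minutes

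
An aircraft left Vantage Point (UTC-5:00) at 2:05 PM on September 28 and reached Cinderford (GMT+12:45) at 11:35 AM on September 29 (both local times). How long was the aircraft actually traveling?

3 hours 45 minutes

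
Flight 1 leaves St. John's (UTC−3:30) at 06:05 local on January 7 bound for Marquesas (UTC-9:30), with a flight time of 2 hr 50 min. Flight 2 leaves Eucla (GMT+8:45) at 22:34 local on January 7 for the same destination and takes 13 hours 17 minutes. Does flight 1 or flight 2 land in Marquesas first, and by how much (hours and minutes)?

Flight 1 in UTC: 06:05 + 3:30 = 09:35 on Jan 7.
+2 hours 50 minutes → arrive 12:25 UTC on Jan 7.
Flight 2 in UTC: 22:34 − 8:45 = 13:49 on Jan 7.
+13 hours 17 minutes → arrive 03:06 UTC on Jan 8.
Flight 1 lands earlier by 14 hours 41 minutes.

the first, by 14 hours 41 minutes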